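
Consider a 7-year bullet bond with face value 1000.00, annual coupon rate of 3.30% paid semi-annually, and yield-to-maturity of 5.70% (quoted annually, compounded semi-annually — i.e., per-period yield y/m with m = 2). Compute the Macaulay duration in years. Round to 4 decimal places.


Answer: Macaulay duration = 6.2412 years

Derivation:
Coupon per period c = face * coupon_rate / m = 16.500000
Periods per year m = 2; per-period yield y/m = 0.028500
Number of cashflows N = 14
Cashflows (t years, CF_t, discount factor 1/(1+y/m)^(m*t), PV):
  t = 0.5000: CF_t = 16.500000, DF = 0.972290, PV = 16.042781
  t = 1.0000: CF_t = 16.500000, DF = 0.945347, PV = 15.598231
  t = 1.5000: CF_t = 16.500000, DF = 0.919152, PV = 15.166000
  t = 2.0000: CF_t = 16.500000, DF = 0.893682, PV = 14.745746
  t = 2.5000: CF_t = 16.500000, DF = 0.868917, PV = 14.337138
  t = 3.0000: CF_t = 16.500000, DF = 0.844840, PV = 13.939852
  t = 3.5000: CF_t = 16.500000, DF = 0.821429, PV = 13.553575
  t = 4.0000: CF_t = 16.500000, DF = 0.798667, PV = 13.178002
  t = 4.5000: CF_t = 16.500000, DF = 0.776536, PV = 12.812836
  t = 5.0000: CF_t = 16.500000, DF = 0.755018, PV = 12.457789
  t = 5.5000: CF_t = 16.500000, DF = 0.734096, PV = 12.112581
  t = 6.0000: CF_t = 16.500000, DF = 0.713754, PV = 11.776938
  t = 6.5000: CF_t = 16.500000, DF = 0.693976, PV = 11.450596
  t = 7.0000: CF_t = 1016.500000, DF = 0.674745, PV = 685.878578
Price P = sum_t PV_t = 863.050644
Macaulay numerator sum_t t * PV_t:
  t * PV_t at t = 0.5000: 8.021390
  t * PV_t at t = 1.0000: 15.598231
  t * PV_t at t = 1.5000: 22.749000
  t * PV_t at t = 2.0000: 29.491493
  t * PV_t at t = 2.5000: 35.842845
  t * PV_t at t = 3.0000: 41.819556
  t * PV_t at t = 3.5000: 47.437513
  t * PV_t at t = 4.0000: 52.712009
  t * PV_t at t = 4.5000: 57.657764
  t * PV_t at t = 5.0000: 62.288947
  t * PV_t at t = 5.5000: 66.619195
  t * PV_t at t = 6.0000: 70.661629
  t * PV_t at t = 6.5000: 74.428875
  t * PV_t at t = 7.0000: 4801.150043
Macaulay duration D = (sum_t t * PV_t) / P = 5386.478490 / 863.050644 = 6.241208


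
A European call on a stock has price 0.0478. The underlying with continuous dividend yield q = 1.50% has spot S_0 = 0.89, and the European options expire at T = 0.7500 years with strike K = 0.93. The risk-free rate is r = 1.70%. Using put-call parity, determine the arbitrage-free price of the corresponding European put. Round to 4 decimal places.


Answer: Put price = 0.0860

Derivation:
Put-call parity: C - P = S_0 * exp(-qT) - K * exp(-rT).
S_0 * exp(-qT) = 0.8900 * 0.98881304 = 0.88004361
K * exp(-rT) = 0.9300 * 0.98733094 = 0.91821777
P = C - S*exp(-qT) + K*exp(-rT)
P = 0.0478 - 0.88004361 + 0.91821777 = 0.0860


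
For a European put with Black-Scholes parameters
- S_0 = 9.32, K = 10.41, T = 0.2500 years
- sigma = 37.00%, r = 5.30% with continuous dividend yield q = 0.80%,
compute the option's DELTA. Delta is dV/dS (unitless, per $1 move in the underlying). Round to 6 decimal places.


d1 = -0.4445500212; d2 = -0.6295500212
phi(d1) = 0.3614068692; exp(-qT) = 0.9980019987; exp(-rT) = 0.9868373948
N(-d1) = 0.6716775138
Delta = -exp(-qT) * N(-d1) = -0.9980019987 * 0.6716775138 = -0.670336

Answer: Delta = -0.670336


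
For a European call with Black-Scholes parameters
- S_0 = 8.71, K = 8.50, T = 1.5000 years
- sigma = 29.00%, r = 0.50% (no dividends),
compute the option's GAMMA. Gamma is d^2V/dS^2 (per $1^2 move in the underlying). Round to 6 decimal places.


Answer: Gamma = 0.124428

Derivation:
d1 = 0.2674184741; d2 = -0.0877575386
phi(d1) = 0.3849295866; exp(-qT) = 1.0000000000; exp(-rT) = 0.9925280548
Gamma = exp(-qT) * phi(d1) / (S * sigma * sqrt(T)) = 1.0000000000 * 0.3849295866 / (8.7100 * 0.2900 * 1.2247448714) = 0.124428


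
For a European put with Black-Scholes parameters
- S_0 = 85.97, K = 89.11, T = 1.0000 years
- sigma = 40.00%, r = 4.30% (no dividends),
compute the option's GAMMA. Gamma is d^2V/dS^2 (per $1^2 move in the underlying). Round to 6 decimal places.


d1 = 0.2178170914; d2 = -0.1821829086
phi(d1) = 0.3895898827; exp(-qT) = 1.0000000000; exp(-rT) = 0.9579113901
Gamma = exp(-qT) * phi(d1) / (S * sigma * sqrt(T)) = 1.0000000000 * 0.3895898827 / (85.9700 * 0.4000 * 1.0000000000) = 0.011329

Answer: Gamma = 0.011329


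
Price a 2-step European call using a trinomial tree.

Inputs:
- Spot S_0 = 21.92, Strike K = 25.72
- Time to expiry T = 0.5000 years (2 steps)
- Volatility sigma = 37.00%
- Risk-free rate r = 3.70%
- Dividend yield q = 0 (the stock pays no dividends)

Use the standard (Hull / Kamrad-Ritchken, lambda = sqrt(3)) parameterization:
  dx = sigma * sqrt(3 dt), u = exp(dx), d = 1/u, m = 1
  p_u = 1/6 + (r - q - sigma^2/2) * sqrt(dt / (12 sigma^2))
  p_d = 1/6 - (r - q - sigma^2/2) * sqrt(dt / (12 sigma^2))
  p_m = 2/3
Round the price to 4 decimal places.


dt = T/N = 0.250000; dx = sigma*sqrt(3*dt) = 0.320429
u = exp(dx) = 1.377719; d = 1/u = 0.725837
p_u = 0.154398, p_m = 0.666667, p_d = 0.178935
Discount per step: exp(-r*dt) = 0.990793
Stock lattice S(k, j) with j the centered position index:
  k=0: S(0,+0) = 21.9200
  k=1: S(1,-1) = 15.9104; S(1,+0) = 21.9200; S(1,+1) = 30.1996
  k=2: S(2,-2) = 11.5483; S(2,-1) = 15.9104; S(2,+0) = 21.9200; S(2,+1) = 30.1996; S(2,+2) = 41.6066
Terminal payoffs V(N, j) = max(S_T - K, 0):
  V(2,-2) = 0.000000; V(2,-1) = 0.000000; V(2,+0) = 0.000000; V(2,+1) = 4.479606; V(2,+2) = 15.886577
Backward induction: V(k, j) = exp(-r*dt) * [p_u * V(k+1, j+1) + p_m * V(k+1, j) + p_d * V(k+1, j-1)]
  V(1,-1) = exp(-r*dt) * [p_u*0.000000 + p_m*0.000000 + p_d*0.000000] = 0.000000
  V(1,+0) = exp(-r*dt) * [p_u*4.479606 + p_m*0.000000 + p_d*0.000000] = 0.685274
  V(1,+1) = exp(-r*dt) * [p_u*15.886577 + p_m*4.479606 + p_d*0.000000] = 5.389178
  V(0,+0) = exp(-r*dt) * [p_u*5.389178 + p_m*0.685274 + p_d*0.000000] = 1.277060

Answer: Price = V(0,0) = 1.2771


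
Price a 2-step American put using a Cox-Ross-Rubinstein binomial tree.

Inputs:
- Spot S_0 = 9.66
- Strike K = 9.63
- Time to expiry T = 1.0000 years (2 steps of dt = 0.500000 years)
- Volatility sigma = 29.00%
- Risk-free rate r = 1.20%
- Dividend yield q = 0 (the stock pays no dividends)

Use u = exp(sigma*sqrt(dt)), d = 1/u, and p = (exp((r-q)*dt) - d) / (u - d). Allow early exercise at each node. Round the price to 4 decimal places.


dt = T/N = 0.500000
u = exp(sigma*sqrt(dt)) = 1.227600; d = 1/u = 0.814598
p = (exp((r-q)*dt) - d) / (u - d) = 0.463485
Discount per step: exp(-r*dt) = 0.994018
Stock lattice S(k, i) with i counting down-moves:
  k=0: S(0,0) = 9.6600
  k=1: S(1,0) = 11.8586; S(1,1) = 7.8690
  k=2: S(2,0) = 14.5576; S(2,1) = 9.6600; S(2,2) = 6.4101
Terminal payoffs V(N, i) = max(K - S_T, 0):
  V(2,0) = 0.000000; V(2,1) = 0.000000; V(2,2) = 3.219920
Backward induction: V(k, i) = exp(-r*dt) * [p * V(k+1, i) + (1-p) * V(k+1, i+1)]; then take max(V_cont, immediate exercise) for American.
  V(1,0) = exp(-r*dt) * [p*0.000000 + (1-p)*0.000000] = 0.000000; exercise = 0.000000; V(1,0) = max -> 0.000000
  V(1,1) = exp(-r*dt) * [p*0.000000 + (1-p)*3.219920] = 1.717201; exercise = 1.760987; V(1,1) = max -> 1.760987
  V(0,0) = exp(-r*dt) * [p*0.000000 + (1-p)*1.760987] = 0.939144; exercise = 0.000000; V(0,0) = max -> 0.939144

Answer: Price = V(0,0) = 0.9391


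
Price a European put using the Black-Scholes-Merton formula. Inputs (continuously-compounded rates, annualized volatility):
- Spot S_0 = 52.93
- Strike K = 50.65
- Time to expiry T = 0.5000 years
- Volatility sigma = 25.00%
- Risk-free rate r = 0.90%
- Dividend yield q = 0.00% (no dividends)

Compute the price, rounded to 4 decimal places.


Answer: Price = 2.5219

Derivation:
d1 = (ln(S/K) + (r - q + 0.5*sigma^2) * T) / (sigma * sqrt(T)) = 0.36292145
d2 = d1 - sigma * sqrt(T) = 0.18614476
exp(-rT) = 0.99551011; exp(-qT) = 1.00000000
P = K * exp(-rT) * N(-d2) - S_0 * exp(-qT) * N(-d1)
N(-d1) = 0.35833178; N(-d2) = 0.42616562
P = 50.6500 * 0.99551011 * 0.42616562 - 52.9300 * 1.00000000 * 0.35833178 = 2.5219


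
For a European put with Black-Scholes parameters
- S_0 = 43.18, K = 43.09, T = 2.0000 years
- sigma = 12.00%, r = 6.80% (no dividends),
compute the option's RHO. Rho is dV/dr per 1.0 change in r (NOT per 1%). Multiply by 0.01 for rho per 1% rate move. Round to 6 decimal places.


Answer: Rho = -17.530612

Derivation:
d1 = 0.8985351619; d2 = 0.7288295344
phi(d1) = 0.2664359900; exp(-qT) = 1.0000000000; exp(-rT) = 0.8728426325
N(-d2) = 0.2330529715
Rho = -K*T*exp(-rT)*N(-d2) = -43.0900 * 2.0000 * 0.8728426325 * 0.2330529715 = -17.530612


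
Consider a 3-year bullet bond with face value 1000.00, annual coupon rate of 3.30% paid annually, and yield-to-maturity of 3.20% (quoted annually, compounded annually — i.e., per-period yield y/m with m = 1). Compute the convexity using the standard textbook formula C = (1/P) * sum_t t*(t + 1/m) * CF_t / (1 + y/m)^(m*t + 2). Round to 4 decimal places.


Coupon per period c = face * coupon_rate / m = 33.000000
Periods per year m = 1; per-period yield y/m = 0.032000
Number of cashflows N = 3
Cashflows (t years, CF_t, discount factor 1/(1+y/m)^(m*t), PV):
  t = 1.0000: CF_t = 33.000000, DF = 0.968992, PV = 31.976744
  t = 2.0000: CF_t = 33.000000, DF = 0.938946, PV = 30.985217
  t = 3.0000: CF_t = 1033.000000, DF = 0.909831, PV = 939.855808
Price P = sum_t PV_t = 1002.817770
Convexity numerator sum_t t*(t + 1/m) * CF_t / (1+y/m)^(m*t + 2):
  t = 1.0000: term = 60.048871
  t = 2.0000: term = 174.560670
  t = 3.0000: term = 10589.685958
Convexity = (1/P) * sum = 10824.295499 / 1002.817770 = 10.793881

Answer: Convexity = 10.7939


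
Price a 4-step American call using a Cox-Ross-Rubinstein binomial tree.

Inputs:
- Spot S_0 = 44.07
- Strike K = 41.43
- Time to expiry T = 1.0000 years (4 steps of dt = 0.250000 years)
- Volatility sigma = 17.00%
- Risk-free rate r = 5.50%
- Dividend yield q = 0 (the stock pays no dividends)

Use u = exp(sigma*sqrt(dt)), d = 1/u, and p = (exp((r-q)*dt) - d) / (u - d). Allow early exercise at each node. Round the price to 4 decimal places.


dt = T/N = 0.250000
u = exp(sigma*sqrt(dt)) = 1.088717; d = 1/u = 0.918512
p = (exp((r-q)*dt) - d) / (u - d) = 0.560106
Discount per step: exp(-r*dt) = 0.986344
Stock lattice S(k, i) with i counting down-moves:
  k=0: S(0,0) = 44.0700
  k=1: S(1,0) = 47.9798; S(1,1) = 40.4788
  k=2: S(2,0) = 52.2364; S(2,1) = 44.0700; S(2,2) = 37.1803
  k=3: S(3,0) = 56.8706; S(3,1) = 47.9798; S(3,2) = 40.4788; S(3,3) = 34.1506
  k=4: S(4,0) = 61.9160; S(4,1) = 52.2364; S(4,2) = 44.0700; S(4,3) = 37.1803; S(4,4) = 31.3677
Terminal payoffs V(N, i) = max(S_T - K, 0):
  V(4,0) = 20.486040; V(4,1) = 10.806385; V(4,2) = 2.640000; V(4,3) = 0.000000; V(4,4) = 0.000000
Backward induction: V(k, i) = exp(-r*dt) * [p * V(k+1, i) + (1-p) * V(k+1, i+1)]; then take max(V_cont, immediate exercise) for American.
  V(3,0) = exp(-r*dt) * [p*20.486040 + (1-p)*10.806385] = 16.006408; exercise = 15.440644; V(3,0) = max -> 16.006408
  V(3,1) = exp(-r*dt) * [p*10.806385 + (1-p)*2.640000] = 7.115525; exercise = 6.549761; V(3,1) = max -> 7.115525
  V(3,2) = exp(-r*dt) * [p*2.640000 + (1-p)*0.000000] = 1.458487; exercise = 0.000000; V(3,2) = max -> 1.458487
  V(3,3) = exp(-r*dt) * [p*0.000000 + (1-p)*0.000000] = 0.000000; exercise = 0.000000; V(3,3) = max -> 0.000000
  V(2,0) = exp(-r*dt) * [p*16.006408 + (1-p)*7.115525] = 11.930187; exercise = 10.806385; V(2,0) = max -> 11.930187
  V(2,1) = exp(-r*dt) * [p*7.115525 + (1-p)*1.458487] = 4.563840; exercise = 2.640000; V(2,1) = max -> 4.563840
  V(2,2) = exp(-r*dt) * [p*1.458487 + (1-p)*0.000000] = 0.805751; exercise = 0.000000; V(2,2) = max -> 0.805751
  V(1,0) = exp(-r*dt) * [p*11.930187 + (1-p)*4.563840] = 8.571107; exercise = 6.549761; V(1,0) = max -> 8.571107
  V(1,1) = exp(-r*dt) * [p*4.563840 + (1-p)*0.805751] = 2.870931; exercise = 0.000000; V(1,1) = max -> 2.870931
  V(0,0) = exp(-r*dt) * [p*8.571107 + (1-p)*2.870931] = 5.980828; exercise = 2.640000; V(0,0) = max -> 5.980828

Answer: Price = V(0,0) = 5.9808


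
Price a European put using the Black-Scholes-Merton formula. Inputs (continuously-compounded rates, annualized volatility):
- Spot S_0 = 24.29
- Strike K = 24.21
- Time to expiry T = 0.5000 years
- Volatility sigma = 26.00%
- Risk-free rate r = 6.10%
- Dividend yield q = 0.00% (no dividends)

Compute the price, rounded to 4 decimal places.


d1 = (ln(S/K) + (r - q + 0.5*sigma^2) * T) / (sigma * sqrt(T)) = 0.27576605
d2 = d1 - sigma * sqrt(T) = 0.09191829
exp(-rT) = 0.96996043; exp(-qT) = 1.00000000
P = K * exp(-rT) * N(-d2) - S_0 * exp(-qT) * N(-d1)
N(-d1) = 0.39136388; N(-d2) = 0.46338148
P = 24.2100 * 0.96996043 * 0.46338148 - 24.2900 * 1.00000000 * 0.39136388 = 1.3752

Answer: Price = 1.3752


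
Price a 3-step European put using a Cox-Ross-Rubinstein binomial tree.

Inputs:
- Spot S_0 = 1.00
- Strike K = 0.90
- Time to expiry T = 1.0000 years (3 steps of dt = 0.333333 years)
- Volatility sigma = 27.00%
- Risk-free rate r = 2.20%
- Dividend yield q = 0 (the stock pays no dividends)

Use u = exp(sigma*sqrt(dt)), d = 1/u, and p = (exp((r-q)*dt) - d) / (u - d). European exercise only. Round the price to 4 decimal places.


dt = T/N = 0.333333
u = exp(sigma*sqrt(dt)) = 1.168691; d = 1/u = 0.855658
p = (exp((r-q)*dt) - d) / (u - d) = 0.484620
Discount per step: exp(-r*dt) = 0.992693
Stock lattice S(k, i) with i counting down-moves:
  k=0: S(0,0) = 1.0000
  k=1: S(1,0) = 1.1687; S(1,1) = 0.8557
  k=2: S(2,0) = 1.3658; S(2,1) = 1.0000; S(2,2) = 0.7322
  k=3: S(3,0) = 1.5962; S(3,1) = 1.1687; S(3,2) = 0.8557; S(3,3) = 0.6265
Terminal payoffs V(N, i) = max(K - S_T, 0):
  V(3,0) = 0.000000; V(3,1) = 0.000000; V(3,2) = 0.044342; V(3,3) = 0.273530
Backward induction: V(k, i) = exp(-r*dt) * [p * V(k+1, i) + (1-p) * V(k+1, i+1)].
  V(2,0) = exp(-r*dt) * [p*0.000000 + (1-p)*0.000000] = 0.000000
  V(2,1) = exp(-r*dt) * [p*0.000000 + (1-p)*0.044342] = 0.022686
  V(2,2) = exp(-r*dt) * [p*0.044342 + (1-p)*0.273530] = 0.161274
  V(1,0) = exp(-r*dt) * [p*0.000000 + (1-p)*0.022686] = 0.011606
  V(1,1) = exp(-r*dt) * [p*0.022686 + (1-p)*0.161274] = 0.093424
  V(0,0) = exp(-r*dt) * [p*0.011606 + (1-p)*0.093424] = 0.053380

Answer: Price = V(0,0) = 0.0534


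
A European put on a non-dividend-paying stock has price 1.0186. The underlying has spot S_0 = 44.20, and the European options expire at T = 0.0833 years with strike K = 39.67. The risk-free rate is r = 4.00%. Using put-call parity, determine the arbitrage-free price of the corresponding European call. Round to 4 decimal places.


Answer: Call price = 5.6806

Derivation:
Put-call parity: C - P = S_0 * exp(-qT) - K * exp(-rT).
S_0 * exp(-qT) = 44.2000 * 1.00000000 = 44.20000000
K * exp(-rT) = 39.6700 * 0.99667354 = 39.53803953
C = P + S*exp(-qT) - K*exp(-rT)
C = 1.0186 + 44.20000000 - 39.53803953 = 5.6806


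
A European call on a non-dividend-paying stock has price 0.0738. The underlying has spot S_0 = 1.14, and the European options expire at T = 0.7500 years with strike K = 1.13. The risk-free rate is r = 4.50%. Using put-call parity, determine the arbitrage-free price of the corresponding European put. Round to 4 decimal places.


Answer: Put price = 0.0263

Derivation:
Put-call parity: C - P = S_0 * exp(-qT) - K * exp(-rT).
S_0 * exp(-qT) = 1.1400 * 1.00000000 = 1.14000000
K * exp(-rT) = 1.1300 * 0.96681318 = 1.09249889
P = C - S*exp(-qT) + K*exp(-rT)
P = 0.0738 - 1.14000000 + 1.09249889 = 0.0263


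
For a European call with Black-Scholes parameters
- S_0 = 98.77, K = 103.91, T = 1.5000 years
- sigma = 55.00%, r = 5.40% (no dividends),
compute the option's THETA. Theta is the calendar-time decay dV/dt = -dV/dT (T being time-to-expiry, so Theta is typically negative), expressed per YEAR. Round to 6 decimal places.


Answer: Theta = -10.219007

Derivation:
d1 = 0.3817400239; d2 = -0.2918696554
phi(d1) = 0.3709079887; exp(-qT) = 1.0000000000; exp(-rT) = 0.9221936914
Theta = -S*exp(-qT)*phi(d1)*sigma/(2*sqrt(T)) - r*K*exp(-rT)*N(d2) + q*S*exp(-qT)*N(d1)
N(d1) = 0.6486728953; N(d2) = 0.3851931426; sqrt(T) = 1.2247448714
Term 1 = -98.7700 * 1.0000000000 * 0.3709079887 * 0.5500 / (2 * 1.2247448714) = -8.2258030201
Term 2 = -0.0540 * 103.9100 * 0.9221936914 * 0.3851931426 = -1.9932042227
Term 3 = 0 (no dividend yield, q = 0)
Theta = -8.2258030201 + (-1.9932042227) + (0.0000000000) = -10.219007


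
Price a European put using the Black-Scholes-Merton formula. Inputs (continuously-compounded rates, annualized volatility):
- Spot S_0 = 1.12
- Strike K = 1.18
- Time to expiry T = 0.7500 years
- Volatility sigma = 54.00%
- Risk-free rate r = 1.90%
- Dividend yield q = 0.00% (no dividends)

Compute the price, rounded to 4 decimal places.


Answer: Price = 0.2334

Derivation:
d1 = (ln(S/K) + (r - q + 0.5*sigma^2) * T) / (sigma * sqrt(T)) = 0.15270754
d2 = d1 - sigma * sqrt(T) = -0.31494618
exp(-rT) = 0.98585105; exp(-qT) = 1.00000000
P = K * exp(-rT) * N(-d2) - S_0 * exp(-qT) * N(-d1)
N(-d1) = 0.43931446; N(-d2) = 0.62359874
P = 1.1800 * 0.98585105 * 0.62359874 - 1.1200 * 1.00000000 * 0.43931446 = 0.2334


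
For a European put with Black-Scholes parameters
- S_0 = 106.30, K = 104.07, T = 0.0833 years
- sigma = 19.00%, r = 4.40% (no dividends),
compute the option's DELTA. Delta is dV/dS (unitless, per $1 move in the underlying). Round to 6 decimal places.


d1 = 0.4808825084; d2 = 0.4260452036
phi(d1) = 0.3553818170; exp(-qT) = 1.0000000000; exp(-rT) = 0.9963415086
N(-d1) = 0.3153000025
Delta = -exp(-qT) * N(-d1) = -1.0000000000 * 0.3153000025 = -0.315300

Answer: Delta = -0.315300


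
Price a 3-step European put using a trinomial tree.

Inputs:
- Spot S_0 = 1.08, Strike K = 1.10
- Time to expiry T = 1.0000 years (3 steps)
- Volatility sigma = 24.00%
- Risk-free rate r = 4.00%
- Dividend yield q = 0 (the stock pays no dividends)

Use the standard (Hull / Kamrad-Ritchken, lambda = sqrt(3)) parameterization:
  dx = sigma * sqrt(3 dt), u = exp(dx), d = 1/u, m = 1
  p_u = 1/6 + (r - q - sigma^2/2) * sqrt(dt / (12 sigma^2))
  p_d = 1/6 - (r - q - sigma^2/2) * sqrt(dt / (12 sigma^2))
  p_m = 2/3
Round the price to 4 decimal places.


dt = T/N = 0.333333; dx = sigma*sqrt(3*dt) = 0.240000
u = exp(dx) = 1.271249; d = 1/u = 0.786628
p_u = 0.174444, p_m = 0.666667, p_d = 0.158889
Discount per step: exp(-r*dt) = 0.986755
Stock lattice S(k, j) with j the centered position index:
  k=0: S(0,+0) = 1.0800
  k=1: S(1,-1) = 0.8496; S(1,+0) = 1.0800; S(1,+1) = 1.3729
  k=2: S(2,-2) = 0.6683; S(2,-1) = 0.8496; S(2,+0) = 1.0800; S(2,+1) = 1.3729; S(2,+2) = 1.7454
  k=3: S(3,-3) = 0.5257; S(3,-2) = 0.6683; S(3,-1) = 0.8496; S(3,+0) = 1.0800; S(3,+1) = 1.3729; S(3,+2) = 1.7454; S(3,+3) = 2.2188
Terminal payoffs V(N, j) = max(K - S_T, 0):
  V(3,-3) = 0.574308; V(3,-2) = 0.431714; V(3,-1) = 0.250442; V(3,+0) = 0.020000; V(3,+1) = 0.000000; V(3,+2) = 0.000000; V(3,+3) = 0.000000
Backward induction: V(k, j) = exp(-r*dt) * [p_u * V(k+1, j+1) + p_m * V(k+1, j) + p_d * V(k+1, j-1)]
  V(2,-2) = exp(-r*dt) * [p_u*0.250442 + p_m*0.431714 + p_d*0.574308] = 0.417149
  V(2,-1) = exp(-r*dt) * [p_u*0.020000 + p_m*0.250442 + p_d*0.431714] = 0.235879
  V(2,+0) = exp(-r*dt) * [p_u*0.000000 + p_m*0.020000 + p_d*0.250442] = 0.052422
  V(2,+1) = exp(-r*dt) * [p_u*0.000000 + p_m*0.000000 + p_d*0.020000] = 0.003136
  V(2,+2) = exp(-r*dt) * [p_u*0.000000 + p_m*0.000000 + p_d*0.000000] = 0.000000
  V(1,-1) = exp(-r*dt) * [p_u*0.052422 + p_m*0.235879 + p_d*0.417149] = 0.229596
  V(1,+0) = exp(-r*dt) * [p_u*0.003136 + p_m*0.052422 + p_d*0.235879] = 0.072007
  V(1,+1) = exp(-r*dt) * [p_u*0.000000 + p_m*0.003136 + p_d*0.052422] = 0.010282
  V(0,+0) = exp(-r*dt) * [p_u*0.010282 + p_m*0.072007 + p_d*0.229596] = 0.085136

Answer: Price = V(0,0) = 0.0851


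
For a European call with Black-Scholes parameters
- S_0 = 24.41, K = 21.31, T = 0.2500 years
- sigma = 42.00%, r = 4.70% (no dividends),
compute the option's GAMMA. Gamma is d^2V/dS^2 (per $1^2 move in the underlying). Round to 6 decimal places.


d1 = 0.8076973252; d2 = 0.5976973252
phi(d1) = 0.2879046247; exp(-qT) = 1.0000000000; exp(-rT) = 0.9883187617
Gamma = exp(-qT) * phi(d1) / (S * sigma * sqrt(T)) = 1.0000000000 * 0.2879046247 / (24.4100 * 0.4200 * 0.5000000000) = 0.056164

Answer: Gamma = 0.056164


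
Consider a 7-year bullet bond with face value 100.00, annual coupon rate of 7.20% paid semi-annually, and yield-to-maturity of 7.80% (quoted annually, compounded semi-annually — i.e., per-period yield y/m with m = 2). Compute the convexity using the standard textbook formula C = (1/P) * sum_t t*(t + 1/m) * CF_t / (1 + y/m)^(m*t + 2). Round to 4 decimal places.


Answer: Convexity = 35.8358

Derivation:
Coupon per period c = face * coupon_rate / m = 3.600000
Periods per year m = 2; per-period yield y/m = 0.039000
Number of cashflows N = 14
Cashflows (t years, CF_t, discount factor 1/(1+y/m)^(m*t), PV):
  t = 0.5000: CF_t = 3.600000, DF = 0.962464, PV = 3.464870
  t = 1.0000: CF_t = 3.600000, DF = 0.926337, PV = 3.334812
  t = 1.5000: CF_t = 3.600000, DF = 0.891566, PV = 3.209637
  t = 2.0000: CF_t = 3.600000, DF = 0.858100, PV = 3.089159
  t = 2.5000: CF_t = 3.600000, DF = 0.825890, PV = 2.973204
  t = 3.0000: CF_t = 3.600000, DF = 0.794889, PV = 2.861602
  t = 3.5000: CF_t = 3.600000, DF = 0.765052, PV = 2.754189
  t = 4.0000: CF_t = 3.600000, DF = 0.736335, PV = 2.650807
  t = 4.5000: CF_t = 3.600000, DF = 0.708696, PV = 2.551306
  t = 5.0000: CF_t = 3.600000, DF = 0.682094, PV = 2.455540
  t = 5.5000: CF_t = 3.600000, DF = 0.656491, PV = 2.363369
  t = 6.0000: CF_t = 3.600000, DF = 0.631849, PV = 2.274657
  t = 6.5000: CF_t = 3.600000, DF = 0.608132, PV = 2.189275
  t = 7.0000: CF_t = 103.600000, DF = 0.585305, PV = 60.637612
Price P = sum_t PV_t = 96.810039
Convexity numerator sum_t t*(t + 1/m) * CF_t / (1+y/m)^(m*t + 2):
  t = 0.5000: term = 1.604818
  t = 1.0000: term = 4.633739
  t = 1.5000: term = 8.919613
  t = 2.0000: term = 14.308009
  t = 2.5000: term = 20.656414
  t = 3.0000: term = 27.833474
  t = 3.5000: term = 35.718286
  t = 4.0000: term = 44.199721
  t = 4.5000: term = 53.175796
  t = 5.0000: term = 62.553069
  t = 5.5000: term = 72.246086
  t = 6.0000: term = 82.176841
  t = 6.5000: term = 92.274284
  t = 7.0000: term = 2948.969616
Convexity = (1/P) * sum = 3469.269767 / 96.810039 = 35.835847


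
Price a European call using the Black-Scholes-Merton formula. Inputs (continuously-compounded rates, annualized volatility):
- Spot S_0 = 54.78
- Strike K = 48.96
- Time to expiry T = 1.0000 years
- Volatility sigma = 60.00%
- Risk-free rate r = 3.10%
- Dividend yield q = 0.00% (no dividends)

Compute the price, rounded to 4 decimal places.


d1 = (ln(S/K) + (r - q + 0.5*sigma^2) * T) / (sigma * sqrt(T)) = 0.53886921
d2 = d1 - sigma * sqrt(T) = -0.06113079
exp(-rT) = 0.96947557; exp(-qT) = 1.00000000
C = S_0 * exp(-qT) * N(d1) - K * exp(-rT) * N(d2)
N(d1) = 0.70501145; N(d2) = 0.47562752
C = 54.7800 * 1.00000000 * 0.70501145 - 48.9600 * 0.96947557 * 0.47562752 = 16.0446

Answer: Price = 16.0446


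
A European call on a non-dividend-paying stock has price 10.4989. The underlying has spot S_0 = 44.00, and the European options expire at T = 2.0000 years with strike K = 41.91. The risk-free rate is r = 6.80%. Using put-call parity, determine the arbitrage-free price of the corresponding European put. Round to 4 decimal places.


Put-call parity: C - P = S_0 * exp(-qT) - K * exp(-rT).
S_0 * exp(-qT) = 44.0000 * 1.00000000 = 44.00000000
K * exp(-rT) = 41.9100 * 0.87284263 = 36.58083473
P = C - S*exp(-qT) + K*exp(-rT)
P = 10.4989 - 44.00000000 + 36.58083473 = 3.0797

Answer: Put price = 3.0797


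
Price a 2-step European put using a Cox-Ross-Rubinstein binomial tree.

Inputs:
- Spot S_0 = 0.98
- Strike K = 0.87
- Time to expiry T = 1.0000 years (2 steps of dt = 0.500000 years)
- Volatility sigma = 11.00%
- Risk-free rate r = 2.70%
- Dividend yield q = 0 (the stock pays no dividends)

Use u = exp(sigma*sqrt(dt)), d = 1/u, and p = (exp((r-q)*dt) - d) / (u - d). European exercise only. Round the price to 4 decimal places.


dt = T/N = 0.500000
u = exp(sigma*sqrt(dt)) = 1.080887; d = 1/u = 0.925166
p = (exp((r-q)*dt) - d) / (u - d) = 0.567846
Discount per step: exp(-r*dt) = 0.986591
Stock lattice S(k, i) with i counting down-moves:
  k=0: S(0,0) = 0.9800
  k=1: S(1,0) = 1.0593; S(1,1) = 0.9067
  k=2: S(2,0) = 1.1449; S(2,1) = 0.9800; S(2,2) = 0.8388
Terminal payoffs V(N, i) = max(K - S_T, 0):
  V(2,0) = 0.000000; V(2,1) = 0.000000; V(2,2) = 0.031186
Backward induction: V(k, i) = exp(-r*dt) * [p * V(k+1, i) + (1-p) * V(k+1, i+1)].
  V(1,0) = exp(-r*dt) * [p*0.000000 + (1-p)*0.000000] = 0.000000
  V(1,1) = exp(-r*dt) * [p*0.000000 + (1-p)*0.031186] = 0.013296
  V(0,0) = exp(-r*dt) * [p*0.000000 + (1-p)*0.013296] = 0.005669

Answer: Price = V(0,0) = 0.0057


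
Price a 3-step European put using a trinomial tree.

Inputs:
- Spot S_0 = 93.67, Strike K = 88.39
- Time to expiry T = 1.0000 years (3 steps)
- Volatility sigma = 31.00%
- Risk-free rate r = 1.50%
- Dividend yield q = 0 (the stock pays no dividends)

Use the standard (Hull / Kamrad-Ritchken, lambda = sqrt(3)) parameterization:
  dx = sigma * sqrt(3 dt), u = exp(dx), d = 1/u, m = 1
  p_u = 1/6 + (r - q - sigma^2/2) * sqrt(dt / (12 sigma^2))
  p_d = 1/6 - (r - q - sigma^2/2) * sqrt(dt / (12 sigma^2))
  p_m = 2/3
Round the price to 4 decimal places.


Answer: Price = V(0,0) = 7.9289

Derivation:
dt = T/N = 0.333333; dx = sigma*sqrt(3*dt) = 0.310000
u = exp(dx) = 1.363425; d = 1/u = 0.733447
p_u = 0.148898, p_m = 0.666667, p_d = 0.184435
Discount per step: exp(-r*dt) = 0.995012
Stock lattice S(k, j) with j the centered position index:
  k=0: S(0,+0) = 93.6700
  k=1: S(1,-1) = 68.7020; S(1,+0) = 93.6700; S(1,+1) = 127.7120
  k=2: S(2,-2) = 50.3893; S(2,-1) = 68.7020; S(2,+0) = 93.6700; S(2,+1) = 127.7120; S(2,+2) = 174.1258
  k=3: S(3,-3) = 36.9578; S(3,-2) = 50.3893; S(3,-1) = 68.7020; S(3,+0) = 93.6700; S(3,+1) = 127.7120; S(3,+2) = 174.1258; S(3,+3) = 237.4075
Terminal payoffs V(N, j) = max(K - S_T, 0):
  V(3,-3) = 51.432154; V(3,-2) = 38.000745; V(3,-1) = 19.688024; V(3,+0) = 0.000000; V(3,+1) = 0.000000; V(3,+2) = 0.000000; V(3,+3) = 0.000000
Backward induction: V(k, j) = exp(-r*dt) * [p_u * V(k+1, j+1) + p_m * V(k+1, j) + p_d * V(k+1, j-1)]
  V(2,-2) = exp(-r*dt) * [p_u*19.688024 + p_m*38.000745 + p_d*51.432154] = 37.562963
  V(2,-1) = exp(-r*dt) * [p_u*0.000000 + p_m*19.688024 + p_d*38.000745] = 20.033616
  V(2,+0) = exp(-r*dt) * [p_u*0.000000 + p_m*0.000000 + p_d*19.688024] = 3.613060
  V(2,+1) = exp(-r*dt) * [p_u*0.000000 + p_m*0.000000 + p_d*0.000000] = 0.000000
  V(2,+2) = exp(-r*dt) * [p_u*0.000000 + p_m*0.000000 + p_d*0.000000] = 0.000000
  V(1,-1) = exp(-r*dt) * [p_u*3.613060 + p_m*20.033616 + p_d*37.562963] = 20.717816
  V(1,+0) = exp(-r*dt) * [p_u*0.000000 + p_m*3.613060 + p_d*20.033616] = 6.073174
  V(1,+1) = exp(-r*dt) * [p_u*0.000000 + p_m*0.000000 + p_d*3.613060] = 0.663053
  V(0,+0) = exp(-r*dt) * [p_u*0.663053 + p_m*6.073174 + p_d*20.717816] = 7.928867


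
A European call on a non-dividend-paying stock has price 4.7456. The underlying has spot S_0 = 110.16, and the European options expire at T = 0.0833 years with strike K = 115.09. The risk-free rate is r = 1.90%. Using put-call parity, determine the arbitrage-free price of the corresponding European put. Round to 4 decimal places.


Put-call parity: C - P = S_0 * exp(-qT) - K * exp(-rT).
S_0 * exp(-qT) = 110.1600 * 1.00000000 = 110.16000000
K * exp(-rT) = 115.0900 * 0.99841855 = 114.90799113
P = C - S*exp(-qT) + K*exp(-rT)
P = 4.7456 - 110.16000000 + 114.90799113 = 9.4936

Answer: Put price = 9.4936


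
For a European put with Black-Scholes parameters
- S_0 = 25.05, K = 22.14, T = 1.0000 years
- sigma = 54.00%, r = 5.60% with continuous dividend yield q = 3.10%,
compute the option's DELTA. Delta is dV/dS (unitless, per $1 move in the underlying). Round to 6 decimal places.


d1 = 0.5449775931; d2 = 0.0049775931
phi(d1) = 0.3438881494; exp(-qT) = 0.9694755731; exp(-rT) = 0.9455391359
N(-d1) = 0.2928844642
Delta = -exp(-qT) * N(-d1) = -0.9694755731 * 0.2928844642 = -0.283944

Answer: Delta = -0.283944


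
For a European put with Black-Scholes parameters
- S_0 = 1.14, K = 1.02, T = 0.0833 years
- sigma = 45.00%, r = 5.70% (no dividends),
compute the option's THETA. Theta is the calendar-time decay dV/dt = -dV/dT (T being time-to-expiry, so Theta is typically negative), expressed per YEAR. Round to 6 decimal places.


d1 = 0.9578837496; d2 = 0.8280059224
phi(d1) = 0.2521555369; exp(-qT) = 1.0000000000; exp(-rT) = 0.9952631544
Theta = -S*exp(-qT)*phi(d1)*sigma/(2*sqrt(T)) + r*K*exp(-rT)*N(-d2) - q*S*exp(-qT)*N(-d1)
N(-d1) = 0.1690606908; N(-d2) = 0.2038335730; sqrt(T) = 0.2886173938
Term 1 = -1.1400 * 1.0000000000 * 0.2521555369 * 0.4500 / (2 * 0.2886173938) = -0.2240956249
Term 2 = 0.0570 * 1.0200 * 0.9952631544 * 0.2038335730 = 0.0117947481
Term 3 = 0 (no dividend yield, q = 0)
Theta = -0.2240956249 + (0.0117947481) + (0.0000000000) = -0.212301

Answer: Theta = -0.212301


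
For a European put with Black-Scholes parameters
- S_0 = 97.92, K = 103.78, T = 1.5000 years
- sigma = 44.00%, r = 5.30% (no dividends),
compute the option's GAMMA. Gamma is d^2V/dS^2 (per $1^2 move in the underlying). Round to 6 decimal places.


Answer: Gamma = 0.007208

Derivation:
d1 = 0.3091136268; d2 = -0.2297741166
phi(d1) = 0.3803306967; exp(-qT) = 1.0000000000; exp(-rT) = 0.9235780200
Gamma = exp(-qT) * phi(d1) / (S * sigma * sqrt(T)) = 1.0000000000 * 0.3803306967 / (97.9200 * 0.4400 * 1.2247448714) = 0.007208


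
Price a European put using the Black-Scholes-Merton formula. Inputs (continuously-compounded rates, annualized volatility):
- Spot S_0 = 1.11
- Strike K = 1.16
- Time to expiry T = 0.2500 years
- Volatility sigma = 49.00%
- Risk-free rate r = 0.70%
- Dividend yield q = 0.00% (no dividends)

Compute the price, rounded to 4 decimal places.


Answer: Price = 0.1362

Derivation:
d1 = (ln(S/K) + (r - q + 0.5*sigma^2) * T) / (sigma * sqrt(T)) = -0.05019384
d2 = d1 - sigma * sqrt(T) = -0.29519384
exp(-rT) = 0.99825153; exp(-qT) = 1.00000000
P = K * exp(-rT) * N(-d2) - S_0 * exp(-qT) * N(-d1)
N(-d1) = 0.52001604; N(-d2) = 0.61607709
P = 1.1600 * 0.99825153 * 0.61607709 - 1.1100 * 1.00000000 * 0.52001604 = 0.1362


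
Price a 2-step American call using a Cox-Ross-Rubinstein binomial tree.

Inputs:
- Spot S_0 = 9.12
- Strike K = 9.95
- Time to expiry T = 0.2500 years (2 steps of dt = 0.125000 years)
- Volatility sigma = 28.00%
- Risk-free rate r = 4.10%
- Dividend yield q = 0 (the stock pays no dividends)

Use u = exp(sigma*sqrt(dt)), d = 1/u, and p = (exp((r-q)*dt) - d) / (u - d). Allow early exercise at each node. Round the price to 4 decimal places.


Answer: Price = V(0,0) = 0.2901

Derivation:
dt = T/N = 0.125000
u = exp(sigma*sqrt(dt)) = 1.104061; d = 1/u = 0.905747
p = (exp((r-q)*dt) - d) / (u - d) = 0.501181
Discount per step: exp(-r*dt) = 0.994888
Stock lattice S(k, i) with i counting down-moves:
  k=0: S(0,0) = 9.1200
  k=1: S(1,0) = 10.0690; S(1,1) = 8.2604
  k=2: S(2,0) = 11.1168; S(2,1) = 9.1200; S(2,2) = 7.4818
Terminal payoffs V(N, i) = max(S_T - K, 0):
  V(2,0) = 1.166825; V(2,1) = 0.000000; V(2,2) = 0.000000
Backward induction: V(k, i) = exp(-r*dt) * [p * V(k+1, i) + (1-p) * V(k+1, i+1)]; then take max(V_cont, immediate exercise) for American.
  V(1,0) = exp(-r*dt) * [p*1.166825 + (1-p)*0.000000] = 0.581801; exercise = 0.119034; V(1,0) = max -> 0.581801
  V(1,1) = exp(-r*dt) * [p*0.000000 + (1-p)*0.000000] = 0.000000; exercise = 0.000000; V(1,1) = max -> 0.000000
  V(0,0) = exp(-r*dt) * [p*0.581801 + (1-p)*0.000000] = 0.290097; exercise = 0.000000; V(0,0) = max -> 0.290097


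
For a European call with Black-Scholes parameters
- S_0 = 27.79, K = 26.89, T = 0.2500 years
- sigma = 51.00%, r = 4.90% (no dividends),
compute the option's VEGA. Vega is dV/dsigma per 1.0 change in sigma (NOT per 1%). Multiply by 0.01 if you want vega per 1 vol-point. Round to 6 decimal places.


d1 = 0.3046442097; d2 = 0.0496442097
phi(d1) = 0.3808527047; exp(-qT) = 1.0000000000; exp(-rT) = 0.9878247258
Vega = S * exp(-qT) * phi(d1) * sqrt(T) = 27.7900 * 1.0000000000 * 0.3808527047 * 0.5000000000 = 5.291948

Answer: Vega = 5.291948


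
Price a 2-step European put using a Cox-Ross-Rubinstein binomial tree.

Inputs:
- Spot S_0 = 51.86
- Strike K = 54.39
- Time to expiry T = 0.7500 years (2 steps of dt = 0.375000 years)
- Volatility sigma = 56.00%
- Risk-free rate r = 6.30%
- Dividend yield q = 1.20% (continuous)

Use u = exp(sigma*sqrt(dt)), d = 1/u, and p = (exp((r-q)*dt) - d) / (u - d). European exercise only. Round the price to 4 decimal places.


Answer: Price = V(0,0) = 9.5656

Derivation:
dt = T/N = 0.375000
u = exp(sigma*sqrt(dt)) = 1.409068; d = 1/u = 0.709689
p = (exp((r-q)*dt) - d) / (u - d) = 0.442707
Discount per step: exp(-r*dt) = 0.976652
Stock lattice S(k, i) with i counting down-moves:
  k=0: S(0,0) = 51.8600
  k=1: S(1,0) = 73.0743; S(1,1) = 36.8045
  k=2: S(2,0) = 102.9666; S(2,1) = 51.8600; S(2,2) = 26.1197
Terminal payoffs V(N, i) = max(K - S_T, 0):
  V(2,0) = 0.000000; V(2,1) = 2.530000; V(2,2) = 28.270278
Backward induction: V(k, i) = exp(-r*dt) * [p * V(k+1, i) + (1-p) * V(k+1, i+1)].
  V(1,0) = exp(-r*dt) * [p*0.000000 + (1-p)*2.530000] = 1.377031
  V(1,1) = exp(-r*dt) * [p*2.530000 + (1-p)*28.270278] = 16.480877
  V(0,0) = exp(-r*dt) * [p*1.377031 + (1-p)*16.480877] = 9.565619


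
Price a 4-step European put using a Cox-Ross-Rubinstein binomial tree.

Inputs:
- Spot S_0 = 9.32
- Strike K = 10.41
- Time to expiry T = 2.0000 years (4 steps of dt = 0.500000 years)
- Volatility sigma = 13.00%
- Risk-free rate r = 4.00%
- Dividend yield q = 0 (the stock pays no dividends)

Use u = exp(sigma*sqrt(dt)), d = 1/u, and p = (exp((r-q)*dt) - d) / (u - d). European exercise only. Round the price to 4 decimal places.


Answer: Price = V(0,0) = 0.8674

Derivation:
dt = T/N = 0.500000
u = exp(sigma*sqrt(dt)) = 1.096281; d = 1/u = 0.912175
p = (exp((r-q)*dt) - d) / (u - d) = 0.586761
Discount per step: exp(-r*dt) = 0.980199
Stock lattice S(k, i) with i counting down-moves:
  k=0: S(0,0) = 9.3200
  k=1: S(1,0) = 10.2173; S(1,1) = 8.5015
  k=2: S(2,0) = 11.2011; S(2,1) = 9.3200; S(2,2) = 7.7548
  k=3: S(3,0) = 12.2795; S(3,1) = 10.2173; S(3,2) = 8.5015; S(3,3) = 7.0738
  k=4: S(4,0) = 13.4618; S(4,1) = 11.2011; S(4,2) = 9.3200; S(4,3) = 7.7548; S(4,4) = 6.4525
Terminal payoffs V(N, i) = max(K - S_T, 0):
  V(4,0) = 0.000000; V(4,1) = 0.000000; V(4,2) = 1.090000; V(4,3) = 2.655178; V(4,4) = 3.957504
Backward induction: V(k, i) = exp(-r*dt) * [p * V(k+1, i) + (1-p) * V(k+1, i+1)].
  V(3,0) = exp(-r*dt) * [p*0.000000 + (1-p)*0.000000] = 0.000000
  V(3,1) = exp(-r*dt) * [p*0.000000 + (1-p)*1.090000] = 0.441511
  V(3,2) = exp(-r*dt) * [p*1.090000 + (1-p)*2.655178] = 1.702401
  V(3,3) = exp(-r*dt) * [p*2.655178 + (1-p)*3.957504] = 3.130117
  V(2,0) = exp(-r*dt) * [p*0.000000 + (1-p)*0.441511] = 0.178837
  V(2,1) = exp(-r*dt) * [p*0.441511 + (1-p)*1.702401] = 0.943499
  V(2,2) = exp(-r*dt) * [p*1.702401 + (1-p)*3.130117] = 2.246996
  V(1,0) = exp(-r*dt) * [p*0.178837 + (1-p)*0.943499] = 0.485027
  V(1,1) = exp(-r*dt) * [p*0.943499 + (1-p)*2.246996] = 1.452806
  V(0,0) = exp(-r*dt) * [p*0.485027 + (1-p)*1.452806] = 0.867427


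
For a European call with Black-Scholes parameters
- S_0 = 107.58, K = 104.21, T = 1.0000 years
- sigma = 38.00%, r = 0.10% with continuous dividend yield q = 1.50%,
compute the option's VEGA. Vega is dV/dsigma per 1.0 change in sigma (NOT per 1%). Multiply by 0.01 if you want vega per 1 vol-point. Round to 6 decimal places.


d1 = 0.2369122706; d2 = -0.1430877294
phi(d1) = 0.3879021177; exp(-qT) = 0.9851119396; exp(-rT) = 0.9990004998
Vega = S * exp(-qT) * phi(d1) * sqrt(T) = 107.5800 * 0.9851119396 * 0.3879021177 * 1.0000000000 = 41.109223

Answer: Vega = 41.109223


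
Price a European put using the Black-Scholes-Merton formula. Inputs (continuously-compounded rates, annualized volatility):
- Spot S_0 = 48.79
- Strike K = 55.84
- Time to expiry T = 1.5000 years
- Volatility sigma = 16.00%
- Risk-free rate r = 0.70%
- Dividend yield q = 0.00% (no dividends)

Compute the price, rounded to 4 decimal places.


d1 = (ln(S/K) + (r - q + 0.5*sigma^2) * T) / (sigma * sqrt(T)) = -0.53717864
d2 = d1 - sigma * sqrt(T) = -0.73313781
exp(-rT) = 0.98955493; exp(-qT) = 1.00000000
P = K * exp(-rT) * N(-d2) - S_0 * exp(-qT) * N(-d1)
N(-d1) = 0.70442789; N(-d2) = 0.76826281
P = 55.8400 * 0.98955493 * 0.76826281 - 48.7900 * 1.00000000 * 0.70442789 = 8.0827

Answer: Price = 8.0827


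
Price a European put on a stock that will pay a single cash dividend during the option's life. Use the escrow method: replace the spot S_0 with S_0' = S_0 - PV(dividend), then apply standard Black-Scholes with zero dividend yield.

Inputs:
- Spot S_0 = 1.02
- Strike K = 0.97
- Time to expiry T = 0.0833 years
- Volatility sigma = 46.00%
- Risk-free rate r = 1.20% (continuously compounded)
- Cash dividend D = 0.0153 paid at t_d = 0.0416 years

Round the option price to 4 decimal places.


Answer: Price = 0.0363

Derivation:
PV(D) = D * exp(-r * t_d) = 0.0153 * 0.99950092 = 0.01529236
S_0' = S_0 - PV(D) = 1.0200 - 0.01529236 = 1.00470764
d1 = (ln(S_0'/K) + (r + sigma^2/2)*T) / (sigma*sqrt(T)) = 0.33871032
d2 = d1 - sigma*sqrt(T) = 0.20594632
exp(-rT) = 0.99900090
N(-d1) = 0.36741398; N(-d2) = 0.41841642
P = K * exp(-rT) * N(-d2) - S_0' * N(-d1) = 0.9700 * 0.99900090 * 0.41841642 - 1.00470764 * 0.36741398 = 0.0363


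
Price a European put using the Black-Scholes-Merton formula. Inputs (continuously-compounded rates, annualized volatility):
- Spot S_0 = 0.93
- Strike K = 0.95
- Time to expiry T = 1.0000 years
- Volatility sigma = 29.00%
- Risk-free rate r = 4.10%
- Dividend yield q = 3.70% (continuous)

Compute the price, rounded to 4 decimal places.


d1 = (ln(S/K) + (r - q + 0.5*sigma^2) * T) / (sigma * sqrt(T)) = 0.08542276
d2 = d1 - sigma * sqrt(T) = -0.20457724
exp(-rT) = 0.95982913; exp(-qT) = 0.96367614
P = K * exp(-rT) * N(-d2) - S_0 * exp(-qT) * N(-d1)
N(-d1) = 0.46596265; N(-d2) = 0.58104878
P = 0.9500 * 0.95982913 * 0.58104878 - 0.9300 * 0.96367614 * 0.46596265 = 0.1122

Answer: Price = 0.1122


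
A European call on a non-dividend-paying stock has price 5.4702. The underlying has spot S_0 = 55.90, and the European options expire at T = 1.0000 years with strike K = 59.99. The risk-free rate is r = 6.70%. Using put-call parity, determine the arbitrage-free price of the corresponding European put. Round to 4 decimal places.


Put-call parity: C - P = S_0 * exp(-qT) - K * exp(-rT).
S_0 * exp(-qT) = 55.9000 * 1.00000000 = 55.90000000
K * exp(-rT) = 59.9900 * 0.93519520 = 56.10236013
P = C - S*exp(-qT) + K*exp(-rT)
P = 5.4702 - 55.90000000 + 56.10236013 = 5.6726

Answer: Put price = 5.6726


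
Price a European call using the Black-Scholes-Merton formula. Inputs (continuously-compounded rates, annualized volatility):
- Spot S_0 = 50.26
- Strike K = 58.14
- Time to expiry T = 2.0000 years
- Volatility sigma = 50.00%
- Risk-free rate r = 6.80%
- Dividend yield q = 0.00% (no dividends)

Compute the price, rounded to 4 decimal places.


Answer: Price = 13.7132

Derivation:
d1 = (ln(S/K) + (r - q + 0.5*sigma^2) * T) / (sigma * sqrt(T)) = 0.33991420
d2 = d1 - sigma * sqrt(T) = -0.36719258
exp(-rT) = 0.87284263; exp(-qT) = 1.00000000
C = S_0 * exp(-qT) * N(d1) - K * exp(-rT) * N(d2)
N(d1) = 0.63303943; N(d2) = 0.35673769
C = 50.2600 * 1.00000000 * 0.63303943 - 58.1400 * 0.87284263 * 0.35673769 = 13.7132


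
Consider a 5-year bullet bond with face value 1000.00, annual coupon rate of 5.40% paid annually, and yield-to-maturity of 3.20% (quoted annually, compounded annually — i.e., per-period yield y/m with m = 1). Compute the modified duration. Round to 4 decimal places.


Coupon per period c = face * coupon_rate / m = 54.000000
Periods per year m = 1; per-period yield y/m = 0.032000
Number of cashflows N = 5
Cashflows (t years, CF_t, discount factor 1/(1+y/m)^(m*t), PV):
  t = 1.0000: CF_t = 54.000000, DF = 0.968992, PV = 52.325581
  t = 2.0000: CF_t = 54.000000, DF = 0.938946, PV = 50.703083
  t = 3.0000: CF_t = 54.000000, DF = 0.909831, PV = 49.130894
  t = 4.0000: CF_t = 54.000000, DF = 0.881620, PV = 47.607456
  t = 5.0000: CF_t = 1054.000000, DF = 0.854283, PV = 900.413763
Price P = sum_t PV_t = 1100.180776
First compute Macaulay numerator sum_t t * PV_t:
  t * PV_t at t = 1.0000: 52.325581
  t * PV_t at t = 2.0000: 101.406165
  t * PV_t at t = 3.0000: 147.392682
  t * PV_t at t = 4.0000: 190.429822
  t * PV_t at t = 5.0000: 4502.068813
Macaulay duration D = 4993.623064 / 1100.180776 = 4.538911
Modified duration = D / (1 + y/m) = 4.538911 / (1 + 0.032000) = 4.398170

Answer: Modified duration = 4.3982
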